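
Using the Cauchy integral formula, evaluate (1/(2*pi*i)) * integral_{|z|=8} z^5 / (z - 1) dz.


Step 1: f(z) = z^5, a = 1 is inside |z| = 8
Step 2: By Cauchy integral formula: (1/(2pi*i)) * integral = f(a)
Step 3: f(1) = 1^5 = 1

1


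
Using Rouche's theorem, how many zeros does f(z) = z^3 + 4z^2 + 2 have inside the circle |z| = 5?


Step 1: On |z| = 5 the three terms have sizes |z^3| = 5^3 = 125, |4z^2| = 4*5^2 = 100, |2| = 2
Step 2: The dominant term is g(z) = z^3; let h(z) = 4z^2 + 2 so f = g + h
Step 3: On |z| = 5: |g| = 125 and |h| <= 100 + 2 = 102
Step 4: Since 125 > 102, |h| < |g| on |z| = 5, so by Rouche f has the same number of zeros as g inside |z| < 5
Step 5: g(z) = z^3 has 3 zeros (all at the origin) inside |z| < 5. Answer = 3

3


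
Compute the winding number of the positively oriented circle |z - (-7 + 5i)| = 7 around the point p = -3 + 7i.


Step 1: Center c = (-7, 5), radius = 7
Step 2: |p - c|^2 = 4^2 + 2^2 = 20
Step 3: r^2 = 49
Step 4: |p-c| < r so winding number = 1

1


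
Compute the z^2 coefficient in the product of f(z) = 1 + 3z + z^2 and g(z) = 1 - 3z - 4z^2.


Step 1: z^2 term in f*g comes from: (1)*(-4z^2) + (3z)*(-3z) + (z^2)*(1)
Step 2: = -4 - 9 + 1
Step 3: = -12

-12


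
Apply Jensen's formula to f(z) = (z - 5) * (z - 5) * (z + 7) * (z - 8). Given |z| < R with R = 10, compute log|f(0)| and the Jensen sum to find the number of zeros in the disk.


Jensen's formula: (1/2pi)*integral log|f(Re^it)|dt = log|f(0)| + sum_{|a_k|<R} log(R/|a_k|)
Step 1: f(0) = (-5) * (-5) * 7 * (-8) = -1400
Step 2: log|f(0)| = log|5| + log|5| + log|-7| + log|8| = 7.2442
Step 3: Zeros inside |z| < 10: 5, 5, -7, 8
Step 4: Jensen sum = log(10/5) + log(10/5) + log(10/7) + log(10/8) = 1.9661
Step 5: n(R) = number of terms in the Jensen sum = count of zeros inside |z| < 10 = 4

4


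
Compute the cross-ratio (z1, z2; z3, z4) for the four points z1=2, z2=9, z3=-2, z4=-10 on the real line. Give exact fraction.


Step 1: (z1-z3)(z2-z4) = 4 * 19 = 76
Step 2: (z1-z4)(z2-z3) = 12 * 11 = 132
Step 3: Cross-ratio = 76/132 = 19/33

19/33


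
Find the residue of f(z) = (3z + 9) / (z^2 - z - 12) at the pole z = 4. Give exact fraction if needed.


Step 1: Q(z) = z^2 - z - 12 = (z - 4)(z + 3)
Step 2: Q'(z) = 2z - 1
Step 3: Q'(4) = 7, P(4) = 21
Step 4: Res = P(4)/Q'(4) = 21/7 = 3

3


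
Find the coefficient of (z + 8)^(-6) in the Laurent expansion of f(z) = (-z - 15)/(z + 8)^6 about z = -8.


Step 1: Write the numerator in powers of (z + 8): -z - 15 = -(z + 8) + (-1*(-8) - 15) = -(z + 8) - 7
Step 2: Divide by (z + 8)^6: f(z) = -7(z + 8)^(-6) - (z + 8)^(-5)
Step 3: This finite sum is the Laurent series of f about z = -8.
Step 4: Coefficient of (z + 8)^(-6) = -1*(-8) - 15 = -7

-7


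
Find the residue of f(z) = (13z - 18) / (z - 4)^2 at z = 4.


Step 1: Pole of order 2 at z = 4
Step 2: Res = lim d/dz [(z - 4)^2 * f(z)] as z -> 4
Step 3: (z - 4)^2 * f(z) = 13z - 18
Step 4: d/dz[13z - 18] = 13

13


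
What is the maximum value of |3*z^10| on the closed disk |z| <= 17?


Step 1: On |z| = 17, |f(z)| = 3 * |z|^10 = 3 * 17^10
Step 2: By maximum modulus principle, maximum is on boundary.
Step 3: Maximum = 3 * 2015993900449 = 6047981701347

6047981701347


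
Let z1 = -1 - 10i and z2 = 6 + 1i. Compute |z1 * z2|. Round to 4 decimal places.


Step 1: |z1| = sqrt((-1)^2 + (-10)^2) = sqrt(101)
Step 2: |z2| = sqrt(6^2 + 1^2) = sqrt(37)
Step 3: |z1*z2| = |z1|*|z2| = sqrt(101) * sqrt(37) = sqrt(101 * 37) = sqrt(3737)
Step 4: = 61.131

61.131


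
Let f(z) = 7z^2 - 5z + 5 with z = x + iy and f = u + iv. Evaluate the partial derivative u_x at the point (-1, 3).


Step 1: f(z) = 7(x+iy)^2 - 5(x+iy) + 5
Step 2: u = 7(x^2 - y^2) - 5x + 5
Step 3: u_x = 14x - 5
Step 4: At (-1, 3): u_x = -14 - 5 = -19

-19


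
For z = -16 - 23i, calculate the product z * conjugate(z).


Step 1: conj(z) = -16 + 23i
Step 2: z * conj(z) = (-16)^2 + (-23)^2
Step 3: = 256 + 529 = 785

785


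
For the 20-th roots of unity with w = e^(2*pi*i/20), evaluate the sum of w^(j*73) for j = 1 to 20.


Step 1: The sum sum_{j=1}^{n} w^(k*j) equals n if n | k, else 0.
Step 2: Here n = 20, k = 73
Step 3: Does n divide k? 20 | 73 -> False
Step 4: Sum = 0

0


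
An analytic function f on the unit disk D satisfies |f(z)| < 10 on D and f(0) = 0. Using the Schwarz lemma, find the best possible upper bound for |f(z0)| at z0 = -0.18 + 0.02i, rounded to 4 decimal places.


Step 1: g = f/10 maps D -> D with g(0) = 0, so by the Schwarz lemma |g(z)| <= |z|, i.e. |f(z)| <= 10|z|; this is sharp (f(z) = 10z).
Step 2: |z0|^2 = (-0.18)^2 + 0.02^2 = 0.0328
Step 3: |z0| = sqrt(0.0328) = 0.181108
Step 4: Best bound = 10 * |z0| = 10 * 0.181108 = 1.8111

1.8111


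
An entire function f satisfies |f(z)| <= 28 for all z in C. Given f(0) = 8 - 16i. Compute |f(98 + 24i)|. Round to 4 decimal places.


Step 1: By Liouville's theorem, a bounded entire function is constant.
Step 2: f(z) = f(0) = 8 - 16i for all z.
Step 3: |f(w)| = |8 - 16i| = sqrt(64 + 256)
Step 4: = 17.8885

17.8885


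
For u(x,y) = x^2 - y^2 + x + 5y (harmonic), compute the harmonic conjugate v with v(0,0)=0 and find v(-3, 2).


Step 1: v_x = -u_y = 2y - 5
Step 2: v_y = u_x = 2x + 1
Step 3: v = 2xy - 5x + y + C
Step 4: v(0,0) = 0 => C = 0
Step 5: v(-3, 2) = 5

5


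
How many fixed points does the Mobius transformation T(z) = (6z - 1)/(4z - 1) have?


Step 1: Fixed points satisfy T(z) = z
Step 2: 4z^2 - 7z + 1 = 0
Step 3: Discriminant = (-7)^2 - 4*4*1 = 33
Step 4: Number of fixed points = 2

2


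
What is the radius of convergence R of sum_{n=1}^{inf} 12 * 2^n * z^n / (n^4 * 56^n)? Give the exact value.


Step 1: General term a_n = 12 * 2^n / (n^4 * 56^n)
Step 2: By the root test, |a_n|^(1/n) = 12^(1/n) * 2 / (n^(4/n) * 56) -> 2/56 as n -> infinity (since 12^(1/n) -> 1 and n^(4/n) -> 1)
Step 3: R = 1/lim|a_n|^(1/n) = 56/2 = 28

28


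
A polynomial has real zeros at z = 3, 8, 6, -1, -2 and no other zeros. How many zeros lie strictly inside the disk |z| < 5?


Step 1: Check each root:
  z = 3: |3| = 3 < 5
  z = 8: |8| = 8 >= 5
  z = 6: |6| = 6 >= 5
  z = -1: |-1| = 1 < 5
  z = -2: |-2| = 2 < 5
Step 2: Count = 3

3


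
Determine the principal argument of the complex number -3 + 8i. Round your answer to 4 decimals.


Step 1: z = -3 + 8i
Step 2: arg(z) = atan2(8, -3)
Step 3: arg(z) = 1.9296

1.9296


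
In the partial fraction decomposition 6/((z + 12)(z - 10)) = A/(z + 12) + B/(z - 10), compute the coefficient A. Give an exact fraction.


Step 1: Multiply both sides by (z + 12) and set z = -12
Step 2: A = 6 / (-12 - 10)
Step 3: A = 6 / (-22)
Step 4: A = -3/11

-3/11


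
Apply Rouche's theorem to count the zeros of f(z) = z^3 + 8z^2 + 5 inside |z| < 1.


Step 1: On |z| = 1 the three terms have sizes |z^3| = 1^3 = 1, |8z^2| = 8*1^2 = 8, |5| = 5
Step 2: The dominant term is g(z) = 8z^2; let h(z) = z^3 + 5 so f = g + h
Step 3: On |z| = 1: |g| = 8 and |h| <= 1 + 5 = 6
Step 4: Since 8 > 6, |h| < |g| on |z| = 1, so by Rouche f has the same number of zeros as g inside |z| < 1
Step 5: g(z) = 8z^2 has 2 zeros (at the origin, multiplicity 2) inside |z| < 1. Answer = 2

2


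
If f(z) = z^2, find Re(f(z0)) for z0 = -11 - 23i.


Step 1: z0 = -11 - 23i
Step 2: z0^2 = (-11)^2 - (-23)^2 + 506i
Step 3: real part = 121 - 529 = -408

-408


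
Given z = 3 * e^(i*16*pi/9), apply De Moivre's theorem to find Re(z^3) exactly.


Step 1: By De Moivre's theorem, z^3 = 3^3 * e^(i*3*16*pi/9) = 27 * (cos(16*pi/3) + i*sin(16*pi/3))
Step 2: |z|^3 = 3^3 = 27
Step 3: Reduce the angle mod 2*pi: 16*pi/3 - 4*pi = 4*pi/3
Step 4: cos(4*pi/3) = -1/2
Step 5: Re(z^3) = 27 * (-1/2) = -27/2

-27/2


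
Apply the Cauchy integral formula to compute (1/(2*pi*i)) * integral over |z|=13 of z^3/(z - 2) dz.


Step 1: f(z) = z^3, a = 2 is inside |z| = 13
Step 2: By Cauchy integral formula: (1/(2pi*i)) * integral = f(a)
Step 3: f(2) = 2^3 = 8

8


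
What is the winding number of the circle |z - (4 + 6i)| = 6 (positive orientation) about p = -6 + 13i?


Step 1: Center c = (4, 6), radius = 6
Step 2: |p - c|^2 = (-10)^2 + 7^2 = 149
Step 3: r^2 = 36
Step 4: |p-c| > r so winding number = 0

0


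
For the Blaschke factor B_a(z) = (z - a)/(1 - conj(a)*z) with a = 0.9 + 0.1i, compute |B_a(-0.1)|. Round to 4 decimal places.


Step 1: Numerator z0 - a = -0.1 - (0.9 + 0.1i) = -1 - 0.1i
Step 2: Denominator 1 - conj(a)*z0 = 1 - (0.9 - 0.1i)*(-0.1) = 1.09 - 0.01i
Step 3: |z0 - a|^2 = (-1)^2 + (-0.1)^2 = 1.01; |1 - conj(a)*z0|^2 = 1.09^2 + (-0.01)^2 = 1.1882
Step 4: |B_a(-0.1)| = sqrt(1.01 / 1.1882) = sqrt(0.850025)
Step 5: = 0.922

0.922


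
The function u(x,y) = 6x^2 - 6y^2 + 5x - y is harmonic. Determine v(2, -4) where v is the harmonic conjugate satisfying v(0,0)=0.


Step 1: v_x = -u_y = 12y + 1
Step 2: v_y = u_x = 12x + 5
Step 3: v = 12xy + x + 5y + C
Step 4: v(0,0) = 0 => C = 0
Step 5: v(2, -4) = -114

-114


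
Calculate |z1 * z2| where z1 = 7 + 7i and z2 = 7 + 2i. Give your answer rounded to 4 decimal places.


Step 1: |z1| = sqrt(7^2 + 7^2) = sqrt(98)
Step 2: |z2| = sqrt(7^2 + 2^2) = sqrt(53)
Step 3: |z1*z2| = |z1|*|z2| = sqrt(98) * sqrt(53) = sqrt(98 * 53) = sqrt(5194)
Step 4: = 72.0694

72.0694


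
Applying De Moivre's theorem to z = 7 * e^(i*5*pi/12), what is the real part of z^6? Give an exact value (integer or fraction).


Step 1: By De Moivre's theorem, z^6 = 7^6 * e^(i*6*5*pi/12) = 117649 * (cos(5*pi/2) + i*sin(5*pi/2))
Step 2: |z|^6 = 7^6 = 117649
Step 3: Reduce the angle mod 2*pi: 5*pi/2 - 2*pi = pi/2
Step 4: cos(pi/2) = 0
Step 5: Re(z^6) = 117649 * 0 = 0

0


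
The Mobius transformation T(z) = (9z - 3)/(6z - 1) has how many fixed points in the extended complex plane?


Step 1: Fixed points satisfy T(z) = z
Step 2: 6z^2 - 10z + 3 = 0
Step 3: Discriminant = (-10)^2 - 4*6*3 = 28
Step 4: Number of fixed points = 2

2


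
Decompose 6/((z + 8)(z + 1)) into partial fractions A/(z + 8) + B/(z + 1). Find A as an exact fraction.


Step 1: Multiply both sides by (z + 8) and set z = -8
Step 2: A = 6 / (-8 + 1)
Step 3: A = 6 / (-7)
Step 4: A = -6/7

-6/7


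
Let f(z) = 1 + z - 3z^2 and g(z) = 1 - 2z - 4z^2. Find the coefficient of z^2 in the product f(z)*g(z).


Step 1: z^2 term in f*g comes from: (1)*(-4z^2) + (z)*(-2z) + (-3z^2)*(1)
Step 2: = -4 - 2 - 3
Step 3: = -9

-9


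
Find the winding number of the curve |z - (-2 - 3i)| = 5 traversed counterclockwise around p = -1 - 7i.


Step 1: Center c = (-2, -3), radius = 5
Step 2: |p - c|^2 = 1^2 + (-4)^2 = 17
Step 3: r^2 = 25
Step 4: |p-c| < r so winding number = 1

1


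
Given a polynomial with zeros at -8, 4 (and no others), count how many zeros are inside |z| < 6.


Step 1: Check each root:
  z = -8: |-8| = 8 >= 6
  z = 4: |4| = 4 < 6
Step 2: Count = 1

1


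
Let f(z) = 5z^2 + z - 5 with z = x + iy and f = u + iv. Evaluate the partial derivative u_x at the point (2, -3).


Step 1: f(z) = 5(x+iy)^2 + (x+iy) - 5
Step 2: u = 5(x^2 - y^2) + x - 5
Step 3: u_x = 10x + 1
Step 4: At (2, -3): u_x = 20 + 1 = 21

21


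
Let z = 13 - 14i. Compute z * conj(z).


Step 1: conj(z) = 13 + 14i
Step 2: z * conj(z) = 13^2 + (-14)^2
Step 3: = 169 + 196 = 365

365


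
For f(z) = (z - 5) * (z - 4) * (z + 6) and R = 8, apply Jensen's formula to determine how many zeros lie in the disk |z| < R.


Jensen's formula: (1/2pi)*integral log|f(Re^it)|dt = log|f(0)| + sum_{|a_k|<R} log(R/|a_k|)
Step 1: f(0) = (-5) * (-4) * 6 = 120
Step 2: log|f(0)| = log|5| + log|4| + log|-6| = 4.7875
Step 3: Zeros inside |z| < 8: 5, 4, -6
Step 4: Jensen sum = log(8/5) + log(8/4) + log(8/6) = 1.4508
Step 5: n(R) = number of terms in the Jensen sum = count of zeros inside |z| < 8 = 3

3


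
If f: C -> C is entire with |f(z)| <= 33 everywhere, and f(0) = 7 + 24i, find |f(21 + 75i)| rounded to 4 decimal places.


Step 1: By Liouville's theorem, a bounded entire function is constant.
Step 2: f(z) = f(0) = 7 + 24i for all z.
Step 3: |f(w)| = |7 + 24i| = sqrt(49 + 576)
Step 4: = 25.0

25.0


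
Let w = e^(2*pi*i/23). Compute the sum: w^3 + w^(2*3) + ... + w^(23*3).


Step 1: The sum sum_{j=1}^{n} w^(k*j) equals n if n | k, else 0.
Step 2: Here n = 23, k = 3
Step 3: Does n divide k? 23 | 3 -> False
Step 4: Sum = 0

0


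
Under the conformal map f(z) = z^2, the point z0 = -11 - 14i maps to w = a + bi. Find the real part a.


Step 1: z0 = -11 - 14i
Step 2: z0^2 = (-11)^2 - (-14)^2 + 308i
Step 3: real part = 121 - 196 = -75

-75


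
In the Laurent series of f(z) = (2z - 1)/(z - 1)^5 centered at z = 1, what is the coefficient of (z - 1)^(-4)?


Step 1: Write the numerator in powers of (z - 1): 2z - 1 = 2(z - 1) + (2*1 - 1) = 2(z - 1) + 1
Step 2: Divide by (z - 1)^5: f(z) = (z - 1)^(-5) + 2(z - 1)^(-4)
Step 3: This finite sum is the Laurent series of f about z = 1.
Step 4: Coefficient of (z - 1)^(-4) = coefficient of (z - 1) in the re-centred numerator = 2

2


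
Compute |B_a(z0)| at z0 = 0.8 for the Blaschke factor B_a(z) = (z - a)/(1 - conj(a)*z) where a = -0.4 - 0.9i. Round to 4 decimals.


Step 1: Numerator z0 - a = 0.8 - (-0.4 - 0.9i) = 1.2 + 0.9i
Step 2: Denominator 1 - conj(a)*z0 = 1 - (-0.4 + 0.9i)*0.8 = 1.32 - 0.72i
Step 3: |z0 - a|^2 = 1.2^2 + 0.9^2 = 2.25; |1 - conj(a)*z0|^2 = 1.32^2 + (-0.72)^2 = 2.2608
Step 4: |B_a(0.8)| = sqrt(2.25 / 2.2608) = sqrt(0.995223)
Step 5: = 0.9976

0.9976


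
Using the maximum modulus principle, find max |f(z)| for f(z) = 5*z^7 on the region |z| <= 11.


Step 1: On |z| = 11, |f(z)| = 5 * |z|^7 = 5 * 11^7
Step 2: By maximum modulus principle, maximum is on boundary.
Step 3: Maximum = 5 * 19487171 = 97435855

97435855


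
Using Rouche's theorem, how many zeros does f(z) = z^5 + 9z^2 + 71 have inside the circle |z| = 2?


Step 1: On |z| = 2 the three terms have sizes |z^5| = 2^5 = 32, |9z^2| = 9*2^2 = 36, |71| = 71
Step 2: The dominant term is g(z) = 71; let h(z) = z^5 + 9z^2 so f = g + h
Step 3: On |z| = 2: |g| = 71 and |h| <= 32 + 36 = 68
Step 4: Since 71 > 68, |h| < |g| on |z| = 2, so by Rouche f has the same number of zeros as g inside |z| < 2
Step 5: g(z) = 71 is a nonzero constant with no zeros inside |z| < 2. Answer = 0

0


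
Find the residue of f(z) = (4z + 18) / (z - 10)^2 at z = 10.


Step 1: Pole of order 2 at z = 10
Step 2: Res = lim d/dz [(z - 10)^2 * f(z)] as z -> 10
Step 3: (z - 10)^2 * f(z) = 4z + 18
Step 4: d/dz[4z + 18] = 4

4


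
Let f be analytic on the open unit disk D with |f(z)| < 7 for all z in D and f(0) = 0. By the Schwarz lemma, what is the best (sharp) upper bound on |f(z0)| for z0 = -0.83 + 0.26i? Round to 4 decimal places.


Step 1: g = f/7 maps D -> D with g(0) = 0, so by the Schwarz lemma |g(z)| <= |z|, i.e. |f(z)| <= 7|z|; this is sharp (f(z) = 7z).
Step 2: |z0|^2 = (-0.83)^2 + 0.26^2 = 0.7565
Step 3: |z0| = sqrt(0.7565) = 0.86977
Step 4: Best bound = 7 * |z0| = 7 * 0.86977 = 6.0884

6.0884


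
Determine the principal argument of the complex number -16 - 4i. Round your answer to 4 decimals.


Step 1: z = -16 - 4i
Step 2: arg(z) = atan2(-4, -16)
Step 3: arg(z) = -2.8966

-2.8966


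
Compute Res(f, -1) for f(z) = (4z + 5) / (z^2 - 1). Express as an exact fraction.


Step 1: Q(z) = z^2 - 1 = (z + 1)(z - 1)
Step 2: Q'(z) = 2z
Step 3: Q'(-1) = -2, P(-1) = 1
Step 4: Res = P(-1)/Q'(-1) = 1/(-2) = -1/2

-1/2


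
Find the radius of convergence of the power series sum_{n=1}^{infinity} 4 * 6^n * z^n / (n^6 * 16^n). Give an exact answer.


Step 1: General term a_n = 4 * 6^n / (n^6 * 16^n)
Step 2: By the root test, |a_n|^(1/n) = 4^(1/n) * 6 / (n^(6/n) * 16) -> 6/16 as n -> infinity (since 4^(1/n) -> 1 and n^(6/n) -> 1)
Step 3: R = 1/lim|a_n|^(1/n) = 16/6 = 8/3

8/3


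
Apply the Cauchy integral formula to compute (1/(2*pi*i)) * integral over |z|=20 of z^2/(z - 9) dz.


Step 1: f(z) = z^2, a = 9 is inside |z| = 20
Step 2: By Cauchy integral formula: (1/(2pi*i)) * integral = f(a)
Step 3: f(9) = 9^2 = 81

81


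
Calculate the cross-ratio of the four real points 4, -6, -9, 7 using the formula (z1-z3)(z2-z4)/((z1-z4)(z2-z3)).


Step 1: (z1-z3)(z2-z4) = 13 * (-13) = -169
Step 2: (z1-z4)(z2-z3) = (-3) * 3 = -9
Step 3: Cross-ratio = 169/9 = 169/9

169/9


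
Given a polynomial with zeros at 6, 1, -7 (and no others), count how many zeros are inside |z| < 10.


Step 1: Check each root:
  z = 6: |6| = 6 < 10
  z = 1: |1| = 1 < 10
  z = -7: |-7| = 7 < 10
Step 2: Count = 3

3


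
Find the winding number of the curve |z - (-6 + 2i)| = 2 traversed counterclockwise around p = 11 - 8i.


Step 1: Center c = (-6, 2), radius = 2
Step 2: |p - c|^2 = 17^2 + (-10)^2 = 389
Step 3: r^2 = 4
Step 4: |p-c| > r so winding number = 0

0


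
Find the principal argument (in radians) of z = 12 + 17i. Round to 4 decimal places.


Step 1: z = 12 + 17i
Step 2: arg(z) = atan2(17, 12)
Step 3: arg(z) = 0.9561

0.9561


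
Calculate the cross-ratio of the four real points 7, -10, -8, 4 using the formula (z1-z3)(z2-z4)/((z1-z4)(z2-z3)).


Step 1: (z1-z3)(z2-z4) = 15 * (-14) = -210
Step 2: (z1-z4)(z2-z3) = 3 * (-2) = -6
Step 3: Cross-ratio = 210/6 = 35

35


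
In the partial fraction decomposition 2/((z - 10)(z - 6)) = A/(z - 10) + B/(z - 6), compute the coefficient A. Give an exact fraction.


Step 1: Multiply both sides by (z - 10) and set z = 10
Step 2: A = 2 / (10 - 6)
Step 3: A = 2 / 4
Step 4: A = 1/2

1/2


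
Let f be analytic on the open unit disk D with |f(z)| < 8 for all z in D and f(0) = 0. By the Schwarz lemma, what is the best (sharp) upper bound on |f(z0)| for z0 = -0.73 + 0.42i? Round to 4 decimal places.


Step 1: g = f/8 maps D -> D with g(0) = 0, so by the Schwarz lemma |g(z)| <= |z|, i.e. |f(z)| <= 8|z|; this is sharp (f(z) = 8z).
Step 2: |z0|^2 = (-0.73)^2 + 0.42^2 = 0.7093
Step 3: |z0| = sqrt(0.7093) = 0.8422
Step 4: Best bound = 8 * |z0| = 8 * 0.8422 = 6.7376

6.7376


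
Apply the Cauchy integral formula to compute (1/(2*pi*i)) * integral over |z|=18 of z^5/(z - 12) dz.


Step 1: f(z) = z^5, a = 12 is inside |z| = 18
Step 2: By Cauchy integral formula: (1/(2pi*i)) * integral = f(a)
Step 3: f(12) = 12^5 = 248832

248832


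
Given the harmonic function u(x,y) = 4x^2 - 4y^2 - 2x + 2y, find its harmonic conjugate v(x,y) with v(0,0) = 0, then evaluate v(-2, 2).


Step 1: v_x = -u_y = 8y - 2
Step 2: v_y = u_x = 8x - 2
Step 3: v = 8xy - 2x - 2y + C
Step 4: v(0,0) = 0 => C = 0
Step 5: v(-2, 2) = -32

-32


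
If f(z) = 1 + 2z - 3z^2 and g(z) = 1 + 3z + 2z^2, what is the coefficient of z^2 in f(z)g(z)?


Step 1: z^2 term in f*g comes from: (1)*(2z^2) + (2z)*(3z) + (-3z^2)*(1)
Step 2: = 2 + 6 - 3
Step 3: = 5

5


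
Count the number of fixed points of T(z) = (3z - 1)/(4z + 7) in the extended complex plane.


Step 1: Fixed points satisfy T(z) = z
Step 2: 4z^2 + 4z + 1 = 0
Step 3: Discriminant = 4^2 - 4*4*1 = 0
Step 4: Number of fixed points = 1

1


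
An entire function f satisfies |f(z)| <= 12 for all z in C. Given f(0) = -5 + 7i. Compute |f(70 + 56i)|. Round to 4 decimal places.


Step 1: By Liouville's theorem, a bounded entire function is constant.
Step 2: f(z) = f(0) = -5 + 7i for all z.
Step 3: |f(w)| = |-5 + 7i| = sqrt(25 + 49)
Step 4: = 8.6023

8.6023


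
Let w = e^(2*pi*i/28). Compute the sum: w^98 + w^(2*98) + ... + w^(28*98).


Step 1: The sum sum_{j=1}^{n} w^(k*j) equals n if n | k, else 0.
Step 2: Here n = 28, k = 98
Step 3: Does n divide k? 28 | 98 -> False
Step 4: Sum = 0

0


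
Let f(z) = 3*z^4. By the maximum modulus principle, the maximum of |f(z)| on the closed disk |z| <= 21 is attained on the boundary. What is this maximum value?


Step 1: On |z| = 21, |f(z)| = 3 * |z|^4 = 3 * 21^4
Step 2: By maximum modulus principle, maximum is on boundary.
Step 3: Maximum = 3 * 194481 = 583443

583443


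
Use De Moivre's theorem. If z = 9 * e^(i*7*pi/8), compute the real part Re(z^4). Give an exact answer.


Step 1: By De Moivre's theorem, z^4 = 9^4 * e^(i*4*7*pi/8) = 6561 * (cos(7*pi/2) + i*sin(7*pi/2))
Step 2: |z|^4 = 9^4 = 6561
Step 3: Reduce the angle mod 2*pi: 7*pi/2 - 2*pi = 3*pi/2
Step 4: cos(3*pi/2) = 0
Step 5: Re(z^4) = 6561 * 0 = 0

0


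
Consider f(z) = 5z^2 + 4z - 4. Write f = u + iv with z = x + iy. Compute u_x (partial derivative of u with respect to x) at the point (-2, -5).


Step 1: f(z) = 5(x+iy)^2 + 4(x+iy) - 4
Step 2: u = 5(x^2 - y^2) + 4x - 4
Step 3: u_x = 10x + 4
Step 4: At (-2, -5): u_x = -20 + 4 = -16

-16


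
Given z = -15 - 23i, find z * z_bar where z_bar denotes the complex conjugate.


Step 1: conj(z) = -15 + 23i
Step 2: z * conj(z) = (-15)^2 + (-23)^2
Step 3: = 225 + 529 = 754

754


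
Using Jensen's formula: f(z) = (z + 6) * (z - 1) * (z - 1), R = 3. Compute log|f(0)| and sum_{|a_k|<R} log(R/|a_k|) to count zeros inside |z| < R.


Jensen's formula: (1/2pi)*integral log|f(Re^it)|dt = log|f(0)| + sum_{|a_k|<R} log(R/|a_k|)
Step 1: f(0) = 6 * (-1) * (-1) = 6
Step 2: log|f(0)| = log|-6| + log|1| + log|1| = 1.7918
Step 3: Zeros inside |z| < 3: 1, 1
Step 4: Jensen sum = log(3/1) + log(3/1) = 2.1972
Step 5: n(R) = number of terms in the Jensen sum = count of zeros inside |z| < 3 = 2

2


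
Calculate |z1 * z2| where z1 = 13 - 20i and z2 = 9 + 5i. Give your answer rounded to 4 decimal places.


Step 1: |z1| = sqrt(13^2 + (-20)^2) = sqrt(569)
Step 2: |z2| = sqrt(9^2 + 5^2) = sqrt(106)
Step 3: |z1*z2| = |z1|*|z2| = sqrt(569) * sqrt(106) = sqrt(569 * 106) = sqrt(60314)
Step 4: = 245.5891

245.5891


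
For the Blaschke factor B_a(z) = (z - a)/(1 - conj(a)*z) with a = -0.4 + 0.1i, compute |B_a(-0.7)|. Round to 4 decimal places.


Step 1: Numerator z0 - a = -0.7 - (-0.4 + 0.1i) = -0.3 - 0.1i
Step 2: Denominator 1 - conj(a)*z0 = 1 - (-0.4 - 0.1i)*(-0.7) = 0.72 - 0.07i
Step 3: |z0 - a|^2 = (-0.3)^2 + (-0.1)^2 = 0.1; |1 - conj(a)*z0|^2 = 0.72^2 + (-0.07)^2 = 0.5233
Step 4: |B_a(-0.7)| = sqrt(0.1 / 0.5233) = sqrt(0.191095)
Step 5: = 0.4371

0.4371


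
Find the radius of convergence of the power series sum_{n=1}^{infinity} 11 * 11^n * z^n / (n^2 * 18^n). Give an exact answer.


Step 1: General term a_n = 11 * 11^n / (n^2 * 18^n)
Step 2: By the root test, |a_n|^(1/n) = 11^(1/n) * 11 / (n^(2/n) * 18) -> 11/18 as n -> infinity (since 11^(1/n) -> 1 and n^(2/n) -> 1)
Step 3: R = 1/lim|a_n|^(1/n) = 18/11

18/11


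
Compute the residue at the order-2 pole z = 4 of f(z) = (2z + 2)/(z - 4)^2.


Step 1: Pole of order 2 at z = 4
Step 2: Res = lim d/dz [(z - 4)^2 * f(z)] as z -> 4
Step 3: (z - 4)^2 * f(z) = 2z + 2
Step 4: d/dz[2z + 2] = 2

2


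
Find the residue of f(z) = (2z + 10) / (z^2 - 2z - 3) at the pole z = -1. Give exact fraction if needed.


Step 1: Q(z) = z^2 - 2z - 3 = (z + 1)(z - 3)
Step 2: Q'(z) = 2z - 2
Step 3: Q'(-1) = -4, P(-1) = 8
Step 4: Res = P(-1)/Q'(-1) = 8/(-4) = -2

-2


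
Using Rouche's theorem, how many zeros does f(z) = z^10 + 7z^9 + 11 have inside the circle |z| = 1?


Step 1: On |z| = 1 the three terms have sizes |z^10| = 1^10 = 1, |7z^9| = 7*1^9 = 7, |11| = 11
Step 2: The dominant term is g(z) = 11; let h(z) = z^10 + 7z^9 so f = g + h
Step 3: On |z| = 1: |g| = 11 and |h| <= 1 + 7 = 8
Step 4: Since 11 > 8, |h| < |g| on |z| = 1, so by Rouche f has the same number of zeros as g inside |z| < 1
Step 5: g(z) = 11 is a nonzero constant with no zeros inside |z| < 1. Answer = 0

0


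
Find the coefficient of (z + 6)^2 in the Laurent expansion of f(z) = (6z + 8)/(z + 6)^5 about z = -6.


Step 1: Write the numerator in powers of (z + 6): 6z + 8 = 6(z + 6) + (6*(-6) + 8) = 6(z + 6) - 28
Step 2: Divide by (z + 6)^5: f(z) = -28(z + 6)^(-5) + 6(z + 6)^(-4)
Step 3: This finite sum is the Laurent series of f about z = -6.
Step 4: Only the powers -5 and -4 appear, so the coefficient of (z + 6)^2 = 0

0


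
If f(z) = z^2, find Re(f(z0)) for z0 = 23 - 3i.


Step 1: z0 = 23 - 3i
Step 2: z0^2 = 23^2 - (-3)^2 - 138i
Step 3: real part = 529 - 9 = 520

520


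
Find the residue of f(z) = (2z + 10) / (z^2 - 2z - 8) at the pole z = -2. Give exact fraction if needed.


Step 1: Q(z) = z^2 - 2z - 8 = (z + 2)(z - 4)
Step 2: Q'(z) = 2z - 2
Step 3: Q'(-2) = -6, P(-2) = 6
Step 4: Res = P(-2)/Q'(-2) = 6/(-6) = -1

-1


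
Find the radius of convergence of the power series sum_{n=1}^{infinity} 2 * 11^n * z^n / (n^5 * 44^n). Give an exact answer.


Step 1: General term a_n = 2 * 11^n / (n^5 * 44^n)
Step 2: By the root test, |a_n|^(1/n) = 2^(1/n) * 11 / (n^(5/n) * 44) -> 11/44 as n -> infinity (since 2^(1/n) -> 1 and n^(5/n) -> 1)
Step 3: R = 1/lim|a_n|^(1/n) = 44/11 = 4

4


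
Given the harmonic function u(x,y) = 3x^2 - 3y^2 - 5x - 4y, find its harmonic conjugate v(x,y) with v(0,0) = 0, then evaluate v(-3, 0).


Step 1: v_x = -u_y = 6y + 4
Step 2: v_y = u_x = 6x - 5
Step 3: v = 6xy + 4x - 5y + C
Step 4: v(0,0) = 0 => C = 0
Step 5: v(-3, 0) = -12

-12


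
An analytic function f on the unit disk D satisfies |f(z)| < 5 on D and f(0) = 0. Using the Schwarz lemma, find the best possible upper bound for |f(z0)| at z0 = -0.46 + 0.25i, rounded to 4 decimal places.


Step 1: g = f/5 maps D -> D with g(0) = 0, so by the Schwarz lemma |g(z)| <= |z|, i.e. |f(z)| <= 5|z|; this is sharp (f(z) = 5z).
Step 2: |z0|^2 = (-0.46)^2 + 0.25^2 = 0.2741
Step 3: |z0| = sqrt(0.2741) = 0.523546
Step 4: Best bound = 5 * |z0| = 5 * 0.523546 = 2.6177

2.6177


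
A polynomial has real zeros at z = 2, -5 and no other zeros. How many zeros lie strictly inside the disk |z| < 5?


Step 1: Check each root:
  z = 2: |2| = 2 < 5
  z = -5: |-5| = 5 >= 5
Step 2: Count = 1

1


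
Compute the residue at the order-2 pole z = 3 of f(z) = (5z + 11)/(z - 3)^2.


Step 1: Pole of order 2 at z = 3
Step 2: Res = lim d/dz [(z - 3)^2 * f(z)] as z -> 3
Step 3: (z - 3)^2 * f(z) = 5z + 11
Step 4: d/dz[5z + 11] = 5

5


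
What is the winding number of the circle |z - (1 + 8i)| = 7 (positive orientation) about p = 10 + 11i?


Step 1: Center c = (1, 8), radius = 7
Step 2: |p - c|^2 = 9^2 + 3^2 = 90
Step 3: r^2 = 49
Step 4: |p-c| > r so winding number = 0

0


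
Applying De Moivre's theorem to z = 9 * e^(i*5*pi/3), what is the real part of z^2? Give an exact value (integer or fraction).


Step 1: By De Moivre's theorem, z^2 = 9^2 * e^(i*2*5*pi/3) = 81 * (cos(10*pi/3) + i*sin(10*pi/3))
Step 2: |z|^2 = 9^2 = 81
Step 3: Reduce the angle mod 2*pi: 10*pi/3 - 2*pi = 4*pi/3
Step 4: cos(4*pi/3) = -1/2
Step 5: Re(z^2) = 81 * (-1/2) = -81/2

-81/2


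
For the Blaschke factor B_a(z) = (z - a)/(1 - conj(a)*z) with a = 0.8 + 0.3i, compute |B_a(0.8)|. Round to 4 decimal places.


Step 1: Numerator z0 - a = 0.8 - (0.8 + 0.3i) = 0 - 0.3i
Step 2: Denominator 1 - conj(a)*z0 = 1 - (0.8 - 0.3i)*0.8 = 0.36 + 0.24i
Step 3: |z0 - a|^2 = 0^2 + (-0.3)^2 = 0.09; |1 - conj(a)*z0|^2 = 0.36^2 + 0.24^2 = 0.1872
Step 4: |B_a(0.8)| = sqrt(0.09 / 0.1872) = sqrt(0.480769)
Step 5: = 0.6934

0.6934


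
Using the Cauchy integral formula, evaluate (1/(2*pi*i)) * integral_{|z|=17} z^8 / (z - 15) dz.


Step 1: f(z) = z^8, a = 15 is inside |z| = 17
Step 2: By Cauchy integral formula: (1/(2pi*i)) * integral = f(a)
Step 3: f(15) = 15^8 = 2562890625

2562890625


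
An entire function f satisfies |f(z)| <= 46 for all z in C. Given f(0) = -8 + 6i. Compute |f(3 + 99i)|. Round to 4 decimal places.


Step 1: By Liouville's theorem, a bounded entire function is constant.
Step 2: f(z) = f(0) = -8 + 6i for all z.
Step 3: |f(w)| = |-8 + 6i| = sqrt(64 + 36)
Step 4: = 10.0

10.0


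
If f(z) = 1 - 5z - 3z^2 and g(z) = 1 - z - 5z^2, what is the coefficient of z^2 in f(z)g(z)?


Step 1: z^2 term in f*g comes from: (1)*(-5z^2) + (-5z)*(-z) + (-3z^2)*(1)
Step 2: = -5 + 5 - 3
Step 3: = -3

-3


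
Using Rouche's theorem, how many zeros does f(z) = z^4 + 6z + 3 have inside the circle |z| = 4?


Step 1: On |z| = 4 the three terms have sizes |z^4| = 4^4 = 256, |6z| = 6*4 = 24, |3| = 3
Step 2: The dominant term is g(z) = z^4; let h(z) = 6z + 3 so f = g + h
Step 3: On |z| = 4: |g| = 256 and |h| <= 24 + 3 = 27
Step 4: Since 256 > 27, |h| < |g| on |z| = 4, so by Rouche f has the same number of zeros as g inside |z| < 4
Step 5: g(z) = z^4 has 4 zeros (all at the origin) inside |z| < 4. Answer = 4

4


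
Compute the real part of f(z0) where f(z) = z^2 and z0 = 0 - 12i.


Step 1: z0 = 0 - 12i
Step 2: z0^2 = 0^2 - (-12)^2 + 0i
Step 3: real part = 0 - 144 = -144

-144


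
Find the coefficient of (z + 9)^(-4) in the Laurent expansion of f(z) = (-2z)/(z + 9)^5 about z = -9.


Step 1: Write the numerator in powers of (z + 9): -2z = -2(z + 9) + (-2*(-9) + 0) = -2(z + 9) + 18
Step 2: Divide by (z + 9)^5: f(z) = 18(z + 9)^(-5) - 2(z + 9)^(-4)
Step 3: This finite sum is the Laurent series of f about z = -9.
Step 4: Coefficient of (z + 9)^(-4) = coefficient of (z + 9) in the re-centred numerator = -2

-2


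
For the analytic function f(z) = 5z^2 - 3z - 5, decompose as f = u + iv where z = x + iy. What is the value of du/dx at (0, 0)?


Step 1: f(z) = 5(x+iy)^2 - 3(x+iy) - 5
Step 2: u = 5(x^2 - y^2) - 3x - 5
Step 3: u_x = 10x - 3
Step 4: At (0, 0): u_x = 0 - 3 = -3

-3


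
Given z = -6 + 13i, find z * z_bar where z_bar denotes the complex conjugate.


Step 1: conj(z) = -6 - 13i
Step 2: z * conj(z) = (-6)^2 + 13^2
Step 3: = 36 + 169 = 205

205


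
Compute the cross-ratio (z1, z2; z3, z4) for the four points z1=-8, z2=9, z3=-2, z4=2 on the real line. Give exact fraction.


Step 1: (z1-z3)(z2-z4) = (-6) * 7 = -42
Step 2: (z1-z4)(z2-z3) = (-10) * 11 = -110
Step 3: Cross-ratio = 42/110 = 21/55

21/55


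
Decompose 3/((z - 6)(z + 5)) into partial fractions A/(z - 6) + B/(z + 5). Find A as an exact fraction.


Step 1: Multiply both sides by (z - 6) and set z = 6
Step 2: A = 3 / (6 + 5)
Step 3: A = 3 / 11
Step 4: A = 3/11

3/11


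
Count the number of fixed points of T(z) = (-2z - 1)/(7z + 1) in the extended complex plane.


Step 1: Fixed points satisfy T(z) = z
Step 2: 7z^2 + 3z + 1 = 0
Step 3: Discriminant = 3^2 - 4*7*1 = -19
Step 4: Number of fixed points = 2

2


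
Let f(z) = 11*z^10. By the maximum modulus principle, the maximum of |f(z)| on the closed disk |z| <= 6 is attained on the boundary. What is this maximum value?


Step 1: On |z| = 6, |f(z)| = 11 * |z|^10 = 11 * 6^10
Step 2: By maximum modulus principle, maximum is on boundary.
Step 3: Maximum = 11 * 60466176 = 665127936

665127936


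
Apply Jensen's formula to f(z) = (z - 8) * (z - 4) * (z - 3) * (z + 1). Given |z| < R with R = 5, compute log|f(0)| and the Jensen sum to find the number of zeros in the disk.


Jensen's formula: (1/2pi)*integral log|f(Re^it)|dt = log|f(0)| + sum_{|a_k|<R} log(R/|a_k|)
Step 1: f(0) = (-8) * (-4) * (-3) * 1 = -96
Step 2: log|f(0)| = log|8| + log|4| + log|3| + log|-1| = 4.5643
Step 3: Zeros inside |z| < 5: 4, 3, -1
Step 4: Jensen sum = log(5/4) + log(5/3) + log(5/1) = 2.3434
Step 5: n(R) = number of terms in the Jensen sum = count of zeros inside |z| < 5 = 3

3


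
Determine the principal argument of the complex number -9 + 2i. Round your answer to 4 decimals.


Step 1: z = -9 + 2i
Step 2: arg(z) = atan2(2, -9)
Step 3: arg(z) = 2.9229

2.9229


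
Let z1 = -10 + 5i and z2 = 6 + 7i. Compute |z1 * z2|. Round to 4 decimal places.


Step 1: |z1| = sqrt((-10)^2 + 5^2) = sqrt(125)
Step 2: |z2| = sqrt(6^2 + 7^2) = sqrt(85)
Step 3: |z1*z2| = |z1|*|z2| = sqrt(125) * sqrt(85) = sqrt(125 * 85) = sqrt(10625)
Step 4: = 103.0776

103.0776


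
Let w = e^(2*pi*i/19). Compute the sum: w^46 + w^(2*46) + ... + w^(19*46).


Step 1: The sum sum_{j=1}^{n} w^(k*j) equals n if n | k, else 0.
Step 2: Here n = 19, k = 46
Step 3: Does n divide k? 19 | 46 -> False
Step 4: Sum = 0

0


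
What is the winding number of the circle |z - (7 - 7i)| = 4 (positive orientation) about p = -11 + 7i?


Step 1: Center c = (7, -7), radius = 4
Step 2: |p - c|^2 = (-18)^2 + 14^2 = 520
Step 3: r^2 = 16
Step 4: |p-c| > r so winding number = 0

0


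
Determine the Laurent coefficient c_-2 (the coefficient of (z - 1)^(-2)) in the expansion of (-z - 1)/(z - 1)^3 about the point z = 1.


Step 1: Write the numerator in powers of (z - 1): -z - 1 = -(z - 1) + (-1*1 - 1) = -(z - 1) - 2
Step 2: Divide by (z - 1)^3: f(z) = -2(z - 1)^(-3) - (z - 1)^(-2)
Step 3: This finite sum is the Laurent series of f about z = 1.
Step 4: Coefficient of (z - 1)^(-2) = coefficient of (z - 1) in the re-centred numerator = -1

-1


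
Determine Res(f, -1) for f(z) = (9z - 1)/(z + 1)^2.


Step 1: Pole of order 2 at z = -1
Step 2: Res = lim d/dz [(z + 1)^2 * f(z)] as z -> -1
Step 3: (z + 1)^2 * f(z) = 9z - 1
Step 4: d/dz[9z - 1] = 9

9


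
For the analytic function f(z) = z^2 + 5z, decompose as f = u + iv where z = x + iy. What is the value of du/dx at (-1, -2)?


Step 1: f(z) = (x+iy)^2 + 5(x+iy) + 0
Step 2: u = (x^2 - y^2) + 5x + 0
Step 3: u_x = 2x + 5
Step 4: At (-1, -2): u_x = -2 + 5 = 3

3


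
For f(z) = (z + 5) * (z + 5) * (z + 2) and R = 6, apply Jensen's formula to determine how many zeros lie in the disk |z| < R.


Jensen's formula: (1/2pi)*integral log|f(Re^it)|dt = log|f(0)| + sum_{|a_k|<R} log(R/|a_k|)
Step 1: f(0) = 5 * 5 * 2 = 50
Step 2: log|f(0)| = log|-5| + log|-5| + log|-2| = 3.912
Step 3: Zeros inside |z| < 6: -5, -5, -2
Step 4: Jensen sum = log(6/5) + log(6/5) + log(6/2) = 1.4633
Step 5: n(R) = number of terms in the Jensen sum = count of zeros inside |z| < 6 = 3

3


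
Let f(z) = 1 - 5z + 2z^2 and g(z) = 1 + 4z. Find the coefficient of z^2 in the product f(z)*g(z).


Step 1: z^2 term in f*g comes from: (1)*(0) + (-5z)*(4z) + (2z^2)*(1)
Step 2: = 0 - 20 + 2
Step 3: = -18

-18


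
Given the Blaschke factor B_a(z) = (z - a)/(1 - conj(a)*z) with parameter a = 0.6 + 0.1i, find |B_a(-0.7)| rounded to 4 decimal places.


Step 1: Numerator z0 - a = -0.7 - (0.6 + 0.1i) = -1.3 - 0.1i
Step 2: Denominator 1 - conj(a)*z0 = 1 - (0.6 - 0.1i)*(-0.7) = 1.42 - 0.07i
Step 3: |z0 - a|^2 = (-1.3)^2 + (-0.1)^2 = 1.7; |1 - conj(a)*z0|^2 = 1.42^2 + (-0.07)^2 = 2.0213
Step 4: |B_a(-0.7)| = sqrt(1.7 / 2.0213) = sqrt(0.841043)
Step 5: = 0.9171

0.9171


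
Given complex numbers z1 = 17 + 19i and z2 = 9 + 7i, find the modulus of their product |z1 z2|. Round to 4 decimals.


Step 1: |z1| = sqrt(17^2 + 19^2) = sqrt(650)
Step 2: |z2| = sqrt(9^2 + 7^2) = sqrt(130)
Step 3: |z1*z2| = |z1|*|z2| = sqrt(650) * sqrt(130) = sqrt(650 * 130) = sqrt(84500)
Step 4: = 290.6888

290.6888


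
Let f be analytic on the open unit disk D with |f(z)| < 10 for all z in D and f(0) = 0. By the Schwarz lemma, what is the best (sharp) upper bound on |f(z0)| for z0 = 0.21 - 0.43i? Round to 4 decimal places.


Step 1: g = f/10 maps D -> D with g(0) = 0, so by the Schwarz lemma |g(z)| <= |z|, i.e. |f(z)| <= 10|z|; this is sharp (f(z) = 10z).
Step 2: |z0|^2 = 0.21^2 + (-0.43)^2 = 0.229
Step 3: |z0| = sqrt(0.229) = 0.478539
Step 4: Best bound = 10 * |z0| = 10 * 0.478539 = 4.7854

4.7854


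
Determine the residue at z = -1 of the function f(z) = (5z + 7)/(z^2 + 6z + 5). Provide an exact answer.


Step 1: Q(z) = z^2 + 6z + 5 = (z + 1)(z + 5)
Step 2: Q'(z) = 2z + 6
Step 3: Q'(-1) = 4, P(-1) = 2
Step 4: Res = P(-1)/Q'(-1) = 2/4 = 1/2

1/2


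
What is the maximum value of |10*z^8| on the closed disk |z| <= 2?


Step 1: On |z| = 2, |f(z)| = 10 * |z|^8 = 10 * 2^8
Step 2: By maximum modulus principle, maximum is on boundary.
Step 3: Maximum = 10 * 256 = 2560

2560


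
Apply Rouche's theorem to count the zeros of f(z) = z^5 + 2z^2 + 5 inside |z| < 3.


Step 1: On |z| = 3 the three terms have sizes |z^5| = 3^5 = 243, |2z^2| = 2*3^2 = 18, |5| = 5
Step 2: The dominant term is g(z) = z^5; let h(z) = 2z^2 + 5 so f = g + h
Step 3: On |z| = 3: |g| = 243 and |h| <= 18 + 5 = 23
Step 4: Since 243 > 23, |h| < |g| on |z| = 3, so by Rouche f has the same number of zeros as g inside |z| < 3
Step 5: g(z) = z^5 has 5 zeros (all at the origin) inside |z| < 3. Answer = 5

5


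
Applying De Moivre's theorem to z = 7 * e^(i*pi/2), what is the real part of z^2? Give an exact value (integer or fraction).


Step 1: By De Moivre's theorem, z^2 = 7^2 * e^(i*2*pi/2) = 49 * (cos(pi) + i*sin(pi))
Step 2: |z|^2 = 7^2 = 49
Step 3: The angle pi already lies in [0, 2*pi)
Step 4: cos(pi) = -1
Step 5: Re(z^2) = 49 * (-1) = -49

-49


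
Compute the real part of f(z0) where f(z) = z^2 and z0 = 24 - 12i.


Step 1: z0 = 24 - 12i
Step 2: z0^2 = 24^2 - (-12)^2 - 576i
Step 3: real part = 576 - 144 = 432

432


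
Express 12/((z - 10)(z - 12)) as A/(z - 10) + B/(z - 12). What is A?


Step 1: Multiply both sides by (z - 10) and set z = 10
Step 2: A = 12 / (10 - 12)
Step 3: A = 12 / (-2)
Step 4: A = -6

-6


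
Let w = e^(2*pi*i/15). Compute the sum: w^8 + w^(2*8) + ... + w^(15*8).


Step 1: The sum sum_{j=1}^{n} w^(k*j) equals n if n | k, else 0.
Step 2: Here n = 15, k = 8
Step 3: Does n divide k? 15 | 8 -> False
Step 4: Sum = 0

0


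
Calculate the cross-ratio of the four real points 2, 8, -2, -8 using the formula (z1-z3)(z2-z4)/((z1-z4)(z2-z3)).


Step 1: (z1-z3)(z2-z4) = 4 * 16 = 64
Step 2: (z1-z4)(z2-z3) = 10 * 10 = 100
Step 3: Cross-ratio = 64/100 = 16/25

16/25


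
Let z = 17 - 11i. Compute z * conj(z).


Step 1: conj(z) = 17 + 11i
Step 2: z * conj(z) = 17^2 + (-11)^2
Step 3: = 289 + 121 = 410

410


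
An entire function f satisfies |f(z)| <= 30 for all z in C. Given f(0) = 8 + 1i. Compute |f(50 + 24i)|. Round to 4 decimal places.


Step 1: By Liouville's theorem, a bounded entire function is constant.
Step 2: f(z) = f(0) = 8 + 1i for all z.
Step 3: |f(w)| = |8 + 1i| = sqrt(64 + 1)
Step 4: = 8.0623

8.0623


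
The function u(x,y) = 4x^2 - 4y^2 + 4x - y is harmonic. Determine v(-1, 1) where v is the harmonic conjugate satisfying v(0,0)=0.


Step 1: v_x = -u_y = 8y + 1
Step 2: v_y = u_x = 8x + 4
Step 3: v = 8xy + x + 4y + C
Step 4: v(0,0) = 0 => C = 0
Step 5: v(-1, 1) = -5

-5


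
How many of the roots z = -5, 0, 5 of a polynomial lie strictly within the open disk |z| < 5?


Step 1: Check each root:
  z = -5: |-5| = 5 >= 5
  z = 0: |0| = 0 < 5
  z = 5: |5| = 5 >= 5
Step 2: Count = 1

1


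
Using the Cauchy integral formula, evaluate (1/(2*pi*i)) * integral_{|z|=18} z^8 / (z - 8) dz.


Step 1: f(z) = z^8, a = 8 is inside |z| = 18
Step 2: By Cauchy integral formula: (1/(2pi*i)) * integral = f(a)
Step 3: f(8) = 8^8 = 16777216

16777216


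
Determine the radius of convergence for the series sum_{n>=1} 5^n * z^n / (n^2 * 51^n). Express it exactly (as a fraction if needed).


Step 1: General term a_n = 5^n / (n^2 * 51^n)
Step 2: By the root test, |a_n|^(1/n) = 5 / (n^(2/n) * 51) -> 5/51 as n -> infinity (since n^(2/n) -> 1)
Step 3: R = 1/lim|a_n|^(1/n) = 51/5

51/5


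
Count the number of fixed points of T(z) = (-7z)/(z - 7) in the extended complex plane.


Step 1: Fixed points satisfy T(z) = z
Step 2: z^2 = 0
Step 3: Discriminant = 0^2 - 4*1*0 = 0
Step 4: Number of fixed points = 1

1


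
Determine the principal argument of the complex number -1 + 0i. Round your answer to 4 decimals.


Step 1: z = -1 + 0i
Step 2: arg(z) = atan2(0, -1)
Step 3: arg(z) = 3.1416

3.1416


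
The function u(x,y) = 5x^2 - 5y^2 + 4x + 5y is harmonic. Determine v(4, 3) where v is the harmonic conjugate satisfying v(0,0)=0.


Step 1: v_x = -u_y = 10y - 5
Step 2: v_y = u_x = 10x + 4
Step 3: v = 10xy - 5x + 4y + C
Step 4: v(0,0) = 0 => C = 0
Step 5: v(4, 3) = 112

112


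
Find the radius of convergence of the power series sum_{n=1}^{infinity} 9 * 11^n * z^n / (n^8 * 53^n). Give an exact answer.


Step 1: General term a_n = 9 * 11^n / (n^8 * 53^n)
Step 2: By the root test, |a_n|^(1/n) = 9^(1/n) * 11 / (n^(8/n) * 53) -> 11/53 as n -> infinity (since 9^(1/n) -> 1 and n^(8/n) -> 1)
Step 3: R = 1/lim|a_n|^(1/n) = 53/11

53/11


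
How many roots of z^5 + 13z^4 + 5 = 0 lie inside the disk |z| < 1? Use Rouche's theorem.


Step 1: On |z| = 1 the three terms have sizes |z^5| = 1^5 = 1, |13z^4| = 13*1^4 = 13, |5| = 5
Step 2: The dominant term is g(z) = 13z^4; let h(z) = z^5 + 5 so f = g + h
Step 3: On |z| = 1: |g| = 13 and |h| <= 1 + 5 = 6
Step 4: Since 13 > 6, |h| < |g| on |z| = 1, so by Rouche f has the same number of zeros as g inside |z| < 1
Step 5: g(z) = 13z^4 has 4 zeros (at the origin, multiplicity 4) inside |z| < 1. Answer = 4

4
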